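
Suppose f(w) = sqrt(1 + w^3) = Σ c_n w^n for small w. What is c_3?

f(0) = 1
f′(0) = 0
f′′(0) = 0
f′′′(0) = 3

1/2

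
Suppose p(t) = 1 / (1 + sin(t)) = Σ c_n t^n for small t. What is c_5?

Write 1/(1+u) = 1 - u + u^2 - u^3 + ... and substitute the series for u.
So c_5 = p^(5)(0)/5! = -61/120.

-61/120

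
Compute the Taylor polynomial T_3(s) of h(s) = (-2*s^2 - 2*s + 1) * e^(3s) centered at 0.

-21*s^3/2 - 7*s^2/2 + s + 1

Multiply each power in the prefactor through the base expansion.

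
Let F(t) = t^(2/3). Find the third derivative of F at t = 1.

8/27

Compute the successive derivatives at the expansion point and divide by k!.
From the series, [(t - 1)^3] F = 4/81; multiply by 3! = 6 to get 8/27.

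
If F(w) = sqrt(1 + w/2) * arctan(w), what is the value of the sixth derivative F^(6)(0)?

Write out both Maclaurin series and multiply, keeping only the needed powers.
From the series, [w^6] F = 5929/122880; multiply by 6! = 720 to get 17787/512.

17787/512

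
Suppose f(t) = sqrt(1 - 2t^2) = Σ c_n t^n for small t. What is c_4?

-1/2

Compute the successive derivatives at the expansion point and divide by k!.
f(0) = 1
f′(0) = 0
f′′(0) = -2
f′′′(0) = 0
f^(4)(0) = -12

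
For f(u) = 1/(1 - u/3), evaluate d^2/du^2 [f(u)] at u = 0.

2/9

The coefficient of u^2 in the expansion is 1/9, so f′′(0) = 2! * (1/9) = 2/9.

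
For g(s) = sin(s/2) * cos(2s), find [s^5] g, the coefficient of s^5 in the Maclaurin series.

Write out both Maclaurin series and multiply, keeping only the needed powers.
g(0) = 0
g′(0) = 1/2
g′′(0) = 0
g′′′(0) = -49/8
g^(4)(0) = 0
g^(5)(0) = 1441/32
So c_5 = g^(5)(0)/5! = 1441/3840.

1441/3840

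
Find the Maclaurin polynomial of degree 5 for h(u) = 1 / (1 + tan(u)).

-32*u^5/15 + 5*u^4/3 - 4*u^3/3 + u^2 - u + 1

Write 1/(1+u) = 1 - u + u^2 - u^3 + ... and substitute the series for u.
h(0) = 1
h′(0) = -1
h′′(0) = 2
h′′′(0) = -8
h^(4)(0) = 40
h^(5)(0) = -256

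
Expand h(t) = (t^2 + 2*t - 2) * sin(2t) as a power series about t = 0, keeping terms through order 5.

Distribute the polynomial across the series and collect like powers.

-28*t^5/15 - 8*t^4/3 + 14*t^3/3 + 4*t^2 - 4*t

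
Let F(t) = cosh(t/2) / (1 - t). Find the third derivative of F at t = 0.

Expand each factor separately, then convolve coefficients.
The coefficient of t^3 in the expansion is 9/8, so F′′′(0) = 3! * (9/8) = 27/4.

27/4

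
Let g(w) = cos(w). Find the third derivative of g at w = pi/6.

The coefficient of (w - pi/6)^3 in the expansion is 1/12, so g′′′(pi/6) = 3! * (1/12) = 1/2.

1/2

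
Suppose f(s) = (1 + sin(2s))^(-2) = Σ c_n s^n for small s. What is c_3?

Let u equal the inner series; expand the outer function in u and truncate.
So c_3 = f′′′(0)/3! = -88/3.

-88/3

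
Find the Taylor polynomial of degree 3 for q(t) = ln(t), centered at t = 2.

Compute the successive derivatives at the expansion point and divide by k!.
q(2) = ln(2)
q′(2) = 1/2
q′′(2) = -1/4
q′′′(2) = 1/4

(t - 2)^3/24 - (t - 2)^2/8 + (t - 2)/2 + ln(2)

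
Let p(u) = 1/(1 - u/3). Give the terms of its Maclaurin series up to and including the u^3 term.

u^3/27 + u^2/9 + u/3 + 1

Use the known series and substitute for the argument.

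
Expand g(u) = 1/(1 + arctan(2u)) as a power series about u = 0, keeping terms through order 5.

-32*u^5/5 + 16*u^4/3 - 16*u^3/3 + 4*u^2 - 2*u + 1

Substitute the inner expansion into the outer series and collect powers.
g(0) = 1
g′(0) = -2
g′′(0) = 8
g′′′(0) = -32
g^(4)(0) = 128
g^(5)(0) = -768
Dividing each by k! gives the coefficients c_0, ..., c_5.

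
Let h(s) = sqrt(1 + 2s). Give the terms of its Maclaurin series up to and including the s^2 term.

Apply the Taylor formula c_k = f^(k)(a)/k!.

-s^2/2 + s + 1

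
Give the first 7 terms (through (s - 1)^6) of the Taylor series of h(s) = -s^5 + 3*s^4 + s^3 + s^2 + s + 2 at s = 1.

h(1) = 7
h′(1) = 13
h′′(1) = 24
h′′′(1) = 18
h^(4)(1) = -48
h^(5)(1) = -120
h^(6)(1) = 0

-(s - 1)^5 - 2*(s - 1)^4 + 3*(s - 1)^3 + 12*(s - 1)^2 + 13*(s - 1) + 7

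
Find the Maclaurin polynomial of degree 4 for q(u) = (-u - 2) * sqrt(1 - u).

Distribute the polynomial across the series and collect like powers.
q(0) = -2
q′(0) = 0
q′′(0) = 3/2
q′′′(0) = 3/2
q^(4)(0) = 27/8
Then c_k = q^(k)(0)/k! gives each Taylor coefficient.

9*u^4/64 + u^3/4 + 3*u^2/4 - 2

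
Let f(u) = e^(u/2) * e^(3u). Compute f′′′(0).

Write out both Maclaurin series and multiply, keeping only the needed powers.
The coefficient of u^3 in the expansion is 343/48, so f′′′(0) = 3! * (343/48) = 343/8.

343/8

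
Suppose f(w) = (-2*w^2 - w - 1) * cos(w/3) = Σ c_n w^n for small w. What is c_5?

-1/1944

Multiply each power in the prefactor through the base expansion.
f(0) = -1
f′(0) = -1
f′′(0) = -35/9
f′′′(0) = 1/3
f^(4)(0) = 215/81
f^(5)(0) = -5/81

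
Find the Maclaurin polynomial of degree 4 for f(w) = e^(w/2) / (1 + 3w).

Write out both Maclaurin series and multiply, keeping only the needed powers.
[w^0] = 1;  [w^1] = -5/2;  [w^2] = 61/8;  [w^3] = -1097/48;  [w^4] = 26329/384.

26329*w^4/384 - 1097*w^3/48 + 61*w^2/8 - 5*w/2 + 1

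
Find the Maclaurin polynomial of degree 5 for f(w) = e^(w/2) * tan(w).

Multiply the two series term by term and collect like powers.
f(0) = 0
f′(0) = 1
f′′(0) = 1
f′′′(0) = 11/4
f^(4)(0) = 9/2
f^(5)(0) = 341/16

341*w^5/1920 + 3*w^4/16 + 11*w^3/24 + w^2/2 + w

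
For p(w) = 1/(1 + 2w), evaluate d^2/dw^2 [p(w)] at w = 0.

8

Apply the Taylor formula c_k = f^(k)(a)/k!.
From the series, [w^2] p = 4; multiply by 2! = 2 to get 8.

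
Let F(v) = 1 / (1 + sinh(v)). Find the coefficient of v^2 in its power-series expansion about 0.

Expand as Σ (-1)^k u^k with u equal to the inner function's series.
F(0) = 1
F′(0) = -1
F′′(0) = 2
The Taylor polynomial is Σ F^(k)(0)/k! · v^k.

1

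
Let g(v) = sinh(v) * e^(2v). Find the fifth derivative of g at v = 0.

121

Take the Cauchy product of the two expansions.
From the series, [v^5] g = 121/120; multiply by 5! = 120 to get 121.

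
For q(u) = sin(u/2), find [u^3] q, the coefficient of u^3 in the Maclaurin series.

-1/48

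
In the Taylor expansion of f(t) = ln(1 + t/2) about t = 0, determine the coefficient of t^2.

[t^0] = 0;  [t^1] = 1/2;  [t^2] = -1/8.
So c_2 = f′′(0)/2! = -1/8.

-1/8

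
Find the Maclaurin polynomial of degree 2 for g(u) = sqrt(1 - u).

-u^2/8 - u/2 + 1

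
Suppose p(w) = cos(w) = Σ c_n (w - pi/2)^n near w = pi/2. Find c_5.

-1/120

p(pi/2) = 0
p′(pi/2) = -1
p′′(pi/2) = 0
p′′′(pi/2) = 1
p^(4)(pi/2) = 0
p^(5)(pi/2) = -1
So c_5 = p^(5)(pi/2)/5! = -1/120.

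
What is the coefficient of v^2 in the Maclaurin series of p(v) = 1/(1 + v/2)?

p(0) = 1
p′(0) = -1/2
p′′(0) = 1/2
So c_2 = p′′(0)/2! = 1/4.

1/4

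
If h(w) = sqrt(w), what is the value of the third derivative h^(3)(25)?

The coefficient of (w - 25)^3 in the expansion is 1/50000, so h′′′(25) = 3! * (1/50000) = 3/25000.

3/25000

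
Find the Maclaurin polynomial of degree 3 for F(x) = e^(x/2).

x^3/48 + x^2/8 + x/2 + 1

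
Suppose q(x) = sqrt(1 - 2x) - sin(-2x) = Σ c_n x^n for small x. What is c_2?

Combine the two series term by term.
q(0) = 1
q′(0) = 1
q′′(0) = -1
So c_2 = q′′(0)/2! = -1/2.

-1/2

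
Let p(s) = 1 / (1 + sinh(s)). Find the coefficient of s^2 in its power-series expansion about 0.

1

Expand as Σ (-1)^k u^k with u equal to the inner function's series.
p(0) = 1
p′(0) = -1
p′′(0) = 2
The Taylor polynomial is Σ p^(k)(0)/k! · s^k.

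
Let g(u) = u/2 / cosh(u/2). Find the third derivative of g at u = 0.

Divide the numerator series by the denominator series (power-series long division).
From the series, [u^3] g = -1/16; multiply by 3! = 6 to get -3/8.

-3/8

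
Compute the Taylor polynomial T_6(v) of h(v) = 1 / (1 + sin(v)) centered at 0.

17*v^6/45 - 61*v^5/120 + 2*v^4/3 - 5*v^3/6 + v^2 - v + 1

Use the geometric series for the reciprocal, then substitute.
h(0) = 1
h′(0) = -1
h′′(0) = 2
h′′′(0) = -5
h^(4)(0) = 16
h^(5)(0) = -61
h^(6)(0) = 272
Then c_k = h^(k)(0)/k! gives each Taylor coefficient.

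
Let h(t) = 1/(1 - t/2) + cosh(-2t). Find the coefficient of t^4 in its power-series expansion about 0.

Add the two expansions coefficient-wise.
So c_4 = h^(4)(0)/4! = 35/48.

35/48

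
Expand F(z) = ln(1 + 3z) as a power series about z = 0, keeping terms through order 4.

-81*z^4/4 + 9*z^3 - 9*z^2/2 + 3*z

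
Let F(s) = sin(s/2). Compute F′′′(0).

Use the known series and substitute for the argument.
The coefficient of s^3 in the expansion is -1/48, so F′′′(0) = 3! * (-1/48) = -1/8.

-1/8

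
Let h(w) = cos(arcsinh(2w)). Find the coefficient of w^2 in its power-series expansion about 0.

-2

Substitute the inner expansion into the outer series and collect powers.
[w^0] = 1;  [w^1] = 0;  [w^2] = -2.
So c_2 = h′′(0)/2! = -2.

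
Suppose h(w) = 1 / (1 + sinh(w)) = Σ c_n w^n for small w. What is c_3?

-7/6

Expand as Σ (-1)^k u^k with u equal to the inner function's series.
h(0) = 1
h′(0) = -1
h′′(0) = 2
h′′′(0) = -7
So c_3 = h′′′(0)/3! = -7/6.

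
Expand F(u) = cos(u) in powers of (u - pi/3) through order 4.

[(u - pi/3)^0] = 1/2;  [(u - pi/3)^1] = -sqrt(3)/2;  [(u - pi/3)^2] = -1/4;  [(u - pi/3)^3] = sqrt(3)/12;  [(u - pi/3)^4] = 1/48.

(u - pi/3)^4/48 + sqrt(3)*(u - pi/3)^3/12 - (u - pi/3)^2/4 - sqrt(3)*(u - pi/3)/2 + 1/2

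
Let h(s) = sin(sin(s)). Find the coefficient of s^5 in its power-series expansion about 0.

1/10

Compose series: expand the inner function first, then feed it into the outer expansion.
h(0) = 0
h′(0) = 1
h′′(0) = 0
h′′′(0) = -2
h^(4)(0) = 0
h^(5)(0) = 12
So c_5 = h^(5)(0)/5! = 1/10.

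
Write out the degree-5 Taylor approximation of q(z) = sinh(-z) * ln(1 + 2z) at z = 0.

Take the Cauchy product of the two expansions.
q(0) = 0
q′(0) = 0
q′′(0) = -4
q′′′(0) = 12
q^(4)(0) = -72
q^(5)(0) = 520

13*z^5/3 - 3*z^4 + 2*z^3 - 2*z^2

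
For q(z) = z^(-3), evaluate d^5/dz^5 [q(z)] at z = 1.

-2520

The coefficient of (z - 1)^5 in the expansion is -21, so q^(5)(1) = 5! * (-21) = -2520.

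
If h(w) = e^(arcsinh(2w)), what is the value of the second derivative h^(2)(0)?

4

Let u equal the inner series; expand the outer function in u and truncate.
The coefficient of w^2 in the expansion is 2, so h′′(0) = 2! * (2) = 4.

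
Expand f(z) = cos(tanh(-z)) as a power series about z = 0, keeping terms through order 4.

3*z^4/8 - z^2/2 + 1

Plug the Maclaurin series of the inner function into that of the outer and collect terms.
f(0) = 1
f′(0) = 0
f′′(0) = -1
f′′′(0) = 0
f^(4)(0) = 9
The Taylor polynomial is Σ f^(k)(0)/k! · z^k.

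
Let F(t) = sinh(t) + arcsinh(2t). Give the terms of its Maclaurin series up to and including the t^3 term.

Expand each term separately and add.

-7*t^3/6 + 3*t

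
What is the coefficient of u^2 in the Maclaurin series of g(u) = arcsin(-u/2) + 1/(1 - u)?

1

Expand each term separately and add.
[u^0] = 1;  [u^1] = 1/2;  [u^2] = 1.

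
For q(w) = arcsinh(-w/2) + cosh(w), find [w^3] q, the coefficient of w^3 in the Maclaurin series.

1/48

Combine the two series term by term.
q(0) = 1
q′(0) = -1/2
q′′(0) = 1
q′′′(0) = 1/8
So c_3 = q′′′(0)/3! = 1/48.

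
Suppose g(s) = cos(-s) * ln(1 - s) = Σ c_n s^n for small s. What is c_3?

Multiply the two series term by term and collect like powers.
g(0) = 0
g′(0) = -1
g′′(0) = -1
g′′′(0) = 1

1/6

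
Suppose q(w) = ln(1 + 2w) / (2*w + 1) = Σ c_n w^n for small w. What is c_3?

Use 1/(1 - r) = Σ r^k on the denominator, then take the Cauchy product.
[w^0] = 0;  [w^1] = 2;  [w^2] = -6;  [w^3] = 44/3.

44/3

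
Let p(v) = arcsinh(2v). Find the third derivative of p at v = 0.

-8

Use the known series and substitute for the argument.
The coefficient of v^3 in the expansion is -4/3, so p′′′(0) = 3! * (-4/3) = -8.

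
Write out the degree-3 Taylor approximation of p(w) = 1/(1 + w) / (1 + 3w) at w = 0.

Expand each factor separately, then convolve coefficients.
p(0) = 1
p′(0) = -4
p′′(0) = 26
p′′′(0) = -240
The Taylor polynomial is Σ p^(k)(0)/k! · w^k.

-40*w^3 + 13*w^2 - 4*w + 1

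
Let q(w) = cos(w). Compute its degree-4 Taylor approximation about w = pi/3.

(w - pi/3)^4/48 + sqrt(3)*(w - pi/3)^3/12 - (w - pi/3)^2/4 - sqrt(3)*(w - pi/3)/2 + 1/2

Differentiate repeatedly and evaluate at the center.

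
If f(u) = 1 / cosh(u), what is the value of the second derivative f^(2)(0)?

Write the quotient as an unknown series and match coefficients against numerator = denominator · series.
The coefficient of u^2 in the expansion is -1/2, so f′′(0) = 2! * (-1/2) = -1.

-1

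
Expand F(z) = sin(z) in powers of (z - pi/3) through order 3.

-(z - pi/3)^3/12 - sqrt(3)*(z - pi/3)^2/4 + (z - pi/3)/2 + sqrt(3)/2

Differentiate repeatedly and evaluate at the center.
F(pi/3) = sqrt(3)/2
F′(pi/3) = 1/2
F′′(pi/3) = -sqrt(3)/2
F′′′(pi/3) = -1/2
The Taylor polynomial is Σ F^(k)(pi/3)/k! · (z - pi/3)^k.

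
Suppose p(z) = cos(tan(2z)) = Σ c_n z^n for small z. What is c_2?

-2

Compose series: expand the inner function first, then feed it into the outer expansion.
p(0) = 1
p′(0) = 0
p′′(0) = -4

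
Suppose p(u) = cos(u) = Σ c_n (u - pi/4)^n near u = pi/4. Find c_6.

-sqrt(2)/1440

p(pi/4) = sqrt(2)/2
p′(pi/4) = -sqrt(2)/2
p′′(pi/4) = -sqrt(2)/2
p′′′(pi/4) = sqrt(2)/2
p^(4)(pi/4) = sqrt(2)/2
p^(5)(pi/4) = -sqrt(2)/2
p^(6)(pi/4) = -sqrt(2)/2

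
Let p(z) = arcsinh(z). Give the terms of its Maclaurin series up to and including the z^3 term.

Compute the successive derivatives at the expansion point and divide by k!.
p(0) = 0
p′(0) = 1
p′′(0) = 0
p′′′(0) = -1

-z^3/6 + z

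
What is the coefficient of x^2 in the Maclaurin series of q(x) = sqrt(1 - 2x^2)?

-1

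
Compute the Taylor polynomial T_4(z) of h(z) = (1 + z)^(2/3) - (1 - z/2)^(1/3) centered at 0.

-17*z^4/648 + 37*z^3/648 - z^2/12 + 5*z/6

Expand each term separately and add.
h(0) = 0
h′(0) = 5/6
h′′(0) = -1/6
h′′′(0) = 37/108
h^(4)(0) = -17/27
Dividing each by k! gives the coefficients c_0, ..., c_4.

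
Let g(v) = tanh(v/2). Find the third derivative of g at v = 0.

The coefficient of v^3 in the expansion is -1/24, so g′′′(0) = 3! * (-1/24) = -1/4.

-1/4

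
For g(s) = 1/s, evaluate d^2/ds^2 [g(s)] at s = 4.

Use the known series and substitute for the argument.
From the series, [(s - 4)^2] g = 1/64; multiply by 2! = 2 to get 1/32.

1/32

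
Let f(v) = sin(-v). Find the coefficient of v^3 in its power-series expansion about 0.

1/6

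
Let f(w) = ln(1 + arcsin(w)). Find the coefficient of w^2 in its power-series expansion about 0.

-1/2

Substitute the inner expansion into the outer series and collect powers.
[w^0] = 0;  [w^1] = 1;  [w^2] = -1/2.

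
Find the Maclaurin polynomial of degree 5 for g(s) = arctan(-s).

-s^5/5 + s^3/3 - s

Apply the Taylor formula c_k = f^(k)(a)/k!.
g(0) = 0
g′(0) = -1
g′′(0) = 0
g′′′(0) = 2
g^(4)(0) = 0
g^(5)(0) = -24
Dividing each by k! gives the coefficients c_0, ..., c_5.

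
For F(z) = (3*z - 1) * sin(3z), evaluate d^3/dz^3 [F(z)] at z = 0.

Distribute the polynomial across the series and collect like powers.
The coefficient of z^3 in the expansion is 9/2, so F′′′(0) = 3! * (9/2) = 27.

27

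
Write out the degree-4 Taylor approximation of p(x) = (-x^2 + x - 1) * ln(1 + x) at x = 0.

Multiply each power in the prefactor through the base expansion.
[x^0] = 0;  [x^1] = -1;  [x^2] = 3/2;  [x^3] = -11/6;  [x^4] = 13/12.

13*x^4/12 - 11*x^3/6 + 3*x^2/2 - x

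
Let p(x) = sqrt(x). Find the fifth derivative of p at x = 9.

35/209952

Compute the successive derivatives at the expansion point and divide by k!.
The coefficient of (x - 9)^5 in the expansion is 7/5038848, so p^(5)(9) = 5! * (7/5038848) = 35/209952.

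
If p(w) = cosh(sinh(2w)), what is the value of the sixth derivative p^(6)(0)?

Substitute the inner expansion into the outer series and collect powers.
The coefficient of w^6 in the expansion is 148/45, so p^(6)(0) = 6! * (148/45) = 2368.

2368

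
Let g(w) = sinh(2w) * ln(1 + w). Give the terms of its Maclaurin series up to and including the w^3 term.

Multiply the two series term by term and collect like powers.

-w^3 + 2*w^2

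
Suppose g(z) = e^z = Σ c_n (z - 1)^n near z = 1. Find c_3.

Apply the Taylor formula c_k = f^(k)(a)/k!.
g(1) = e
g′(1) = e
g′′(1) = e
g′′′(1) = e
Dividing each by k! gives the coefficients c_0, ..., c_3.

e/6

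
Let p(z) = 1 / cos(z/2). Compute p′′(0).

1/4

Divide the numerator series by the denominator series (power-series long division).
The coefficient of z^2 in the expansion is 1/8, so p′′(0) = 2! * (1/8) = 1/4.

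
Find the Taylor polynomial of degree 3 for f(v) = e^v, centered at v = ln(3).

f(ln(3)) = 3
f′(ln(3)) = 3
f′′(ln(3)) = 3
f′′′(ln(3)) = 3

(v - ln(3))^3/2 + 3*(v - ln(3))^2/2 + 3*(v - ln(3)) + 3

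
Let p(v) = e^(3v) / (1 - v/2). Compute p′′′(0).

Write out both Maclaurin series and multiply, keeping only the needed powers.
The coefficient of v^3 in the expansion is 61/8, so p′′′(0) = 3! * (61/8) = 183/4.

183/4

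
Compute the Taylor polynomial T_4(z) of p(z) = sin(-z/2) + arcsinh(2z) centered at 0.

-21*z^3/16 + 3*z/2

Expand each term separately and add.
p(0) = 0
p′(0) = 3/2
p′′(0) = 0
p′′′(0) = -63/8
p^(4)(0) = 0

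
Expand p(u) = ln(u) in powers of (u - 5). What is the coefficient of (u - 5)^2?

-1/50

p(5) = ln(5)
p′(5) = 1/5
p′′(5) = -1/25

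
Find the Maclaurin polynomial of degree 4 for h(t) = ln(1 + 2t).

h(0) = 0
h′(0) = 2
h′′(0) = -4
h′′′(0) = 16
h^(4)(0) = -96
The Taylor polynomial is Σ h^(k)(0)/k! · t^k.

-4*t^4 + 8*t^3/3 - 2*t^2 + 2*t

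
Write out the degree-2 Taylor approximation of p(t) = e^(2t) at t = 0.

2*t^2 + 2*t + 1

p(0) = 1
p′(0) = 2
p′′(0) = 4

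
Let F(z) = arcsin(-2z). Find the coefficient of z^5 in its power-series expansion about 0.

-12/5

Differentiate repeatedly and evaluate at the center.
F(0) = 0
F′(0) = -2
F′′(0) = 0
F′′′(0) = -8
F^(4)(0) = 0
F^(5)(0) = -288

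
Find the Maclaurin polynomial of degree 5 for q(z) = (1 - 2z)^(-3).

q(0) = 1
q′(0) = 6
q′′(0) = 48
q′′′(0) = 480
q^(4)(0) = 5760
q^(5)(0) = 80640

672*z^5 + 240*z^4 + 80*z^3 + 24*z^2 + 6*z + 1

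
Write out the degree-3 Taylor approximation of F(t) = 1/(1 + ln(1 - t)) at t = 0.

Let u equal the inner series; expand the outer function in u and truncate.
F(0) = 1
F′(0) = 1
F′′(0) = 3
F′′′(0) = 14
Then c_k = F^(k)(0)/k! gives each Taylor coefficient.

7*t^3/3 + 3*t^2/2 + t + 1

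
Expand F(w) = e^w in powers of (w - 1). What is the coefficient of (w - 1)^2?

e/2

Use the known series and substitute for the argument.
[(w - 1)^0] = e;  [(w - 1)^1] = e;  [(w - 1)^2] = e/2.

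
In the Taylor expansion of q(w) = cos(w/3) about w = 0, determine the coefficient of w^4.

1/1944

q(0) = 1
q′(0) = 0
q′′(0) = -1/9
q′′′(0) = 0
q^(4)(0) = 1/81
The Taylor polynomial is Σ q^(k)(0)/k! · w^k.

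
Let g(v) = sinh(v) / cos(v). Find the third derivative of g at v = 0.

4

Write the quotient as an unknown series and match coefficients against numerator = denominator · series.
The coefficient of v^3 in the expansion is 2/3, so g′′′(0) = 3! * (2/3) = 4.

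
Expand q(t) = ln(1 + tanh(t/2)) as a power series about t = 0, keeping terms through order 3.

-t^2/8 + t/2

Compose series: expand the inner function first, then feed it into the outer expansion.
q(0) = 0
q′(0) = 1/2
q′′(0) = -1/4
q′′′(0) = 0
The Taylor polynomial is Σ q^(k)(0)/k! · t^k.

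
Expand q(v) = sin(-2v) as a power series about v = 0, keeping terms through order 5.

q(0) = 0
q′(0) = -2
q′′(0) = 0
q′′′(0) = 8
q^(4)(0) = 0
q^(5)(0) = -32
The Taylor polynomial is Σ q^(k)(0)/k! · v^k.

-4*v^5/15 + 4*v^3/3 - 2*v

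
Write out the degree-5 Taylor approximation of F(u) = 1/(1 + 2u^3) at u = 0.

1 - 2*u^3

Differentiate repeatedly and evaluate at the center.
F(0) = 1
F′(0) = 0
F′′(0) = 0
F′′′(0) = -12
F^(4)(0) = 0
F^(5)(0) = 0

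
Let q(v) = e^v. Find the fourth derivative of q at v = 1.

The coefficient of (v - 1)^4 in the expansion is e/24, so q^(4)(1) = 4! * (e/24) = e.

e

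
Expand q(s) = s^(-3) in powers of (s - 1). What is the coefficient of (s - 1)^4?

q(1) = 1
q′(1) = -3
q′′(1) = 12
q′′′(1) = -60
q^(4)(1) = 360
The Taylor polynomial is Σ q^(k)(1)/k! · (s - 1)^k.

15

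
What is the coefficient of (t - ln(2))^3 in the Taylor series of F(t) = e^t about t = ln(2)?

1/3

F(ln(2)) = 2
F′(ln(2)) = 2
F′′(ln(2)) = 2
F′′′(ln(2)) = 2
The Taylor polynomial is Σ F^(k)(ln(2))/k! · (t - ln(2))^k.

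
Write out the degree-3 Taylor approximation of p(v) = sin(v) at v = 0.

p(0) = 0
p′(0) = 1
p′′(0) = 0
p′′′(0) = -1

-v^3/6 + v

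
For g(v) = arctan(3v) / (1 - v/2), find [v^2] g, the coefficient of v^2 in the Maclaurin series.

Take the Cauchy product of the two expansions.
g(0) = 0
g′(0) = 3
g′′(0) = 3
So c_2 = g′′(0)/2! = 3/2.

3/2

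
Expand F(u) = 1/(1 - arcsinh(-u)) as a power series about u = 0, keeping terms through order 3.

Plug the Maclaurin series of the inner function into that of the outer and collect terms.

-5*u^3/6 + u^2 - u + 1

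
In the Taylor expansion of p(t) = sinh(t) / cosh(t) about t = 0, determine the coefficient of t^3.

-1/3

Write the quotient as an unknown series and match coefficients against numerator = denominator · series.
[t^0] = 0;  [t^1] = 1;  [t^2] = 0;  [t^3] = -1/3.
So c_3 = p′′′(0)/3! = -1/3.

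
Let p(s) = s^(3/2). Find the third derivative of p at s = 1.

-3/8

From the series, [(s - 1)^3] p = -1/16; multiply by 3! = 6 to get -3/8.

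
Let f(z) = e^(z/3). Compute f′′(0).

The coefficient of z^2 in the expansion is 1/18, so f′′(0) = 2! * (1/18) = 1/9.

1/9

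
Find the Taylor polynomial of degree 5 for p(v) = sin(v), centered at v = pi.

p(pi) = 0
p′(pi) = -1
p′′(pi) = 0
p′′′(pi) = 1
p^(4)(pi) = 0
p^(5)(pi) = -1
The Taylor polynomial is Σ p^(k)(pi)/k! · (v - pi)^k.

-(v - pi)^5/120 + (v - pi)^3/6 - (v - pi)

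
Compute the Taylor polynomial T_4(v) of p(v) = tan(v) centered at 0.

p(0) = 0
p′(0) = 1
p′′(0) = 0
p′′′(0) = 2
p^(4)(0) = 0
Then c_k = p^(k)(0)/k! gives each Taylor coefficient.

v^3/3 + v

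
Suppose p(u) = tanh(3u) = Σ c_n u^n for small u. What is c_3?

-9

Differentiate repeatedly and evaluate at the center.
p(0) = 0
p′(0) = 3
p′′(0) = 0
p′′′(0) = -54
So c_3 = p′′′(0)/3! = -9.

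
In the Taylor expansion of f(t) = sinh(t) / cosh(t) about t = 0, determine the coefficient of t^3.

Invert the denominator's series and multiply.
So c_3 = f′′′(0)/3! = -1/3.

-1/3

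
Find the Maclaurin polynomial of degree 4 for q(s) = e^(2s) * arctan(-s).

-2*s^4/3 - 5*s^3/3 - 2*s^2 - s

Write out both Maclaurin series and multiply, keeping only the needed powers.
q(0) = 0
q′(0) = -1
q′′(0) = -4
q′′′(0) = -10
q^(4)(0) = -16
Then c_k = q^(k)(0)/k! gives each Taylor coefficient.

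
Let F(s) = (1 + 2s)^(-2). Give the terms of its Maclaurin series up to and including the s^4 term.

F(0) = 1
F′(0) = -4
F′′(0) = 24
F′′′(0) = -192
F^(4)(0) = 1920
The Taylor polynomial is Σ F^(k)(0)/k! · s^k.

80*s^4 - 32*s^3 + 12*s^2 - 4*s + 1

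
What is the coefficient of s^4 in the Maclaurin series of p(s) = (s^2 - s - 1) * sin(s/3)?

Distribute the polynomial across the series and collect like powers.
p(0) = 0
p′(0) = -1/3
p′′(0) = -2/3
p′′′(0) = 55/27
p^(4)(0) = 4/27
So c_4 = p^(4)(0)/4! = 1/162.

1/162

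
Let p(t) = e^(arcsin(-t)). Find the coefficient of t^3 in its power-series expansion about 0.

-1/3

Let u equal the inner series; expand the outer function in u and truncate.
p(0) = 1
p′(0) = -1
p′′(0) = 1
p′′′(0) = -2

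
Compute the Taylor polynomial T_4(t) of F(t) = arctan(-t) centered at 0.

t^3/3 - t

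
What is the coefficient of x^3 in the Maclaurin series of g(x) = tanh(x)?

[x^0] = 0;  [x^1] = 1;  [x^2] = 0;  [x^3] = -1/3.

-1/3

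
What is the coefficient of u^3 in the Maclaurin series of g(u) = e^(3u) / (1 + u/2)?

23/8

Write out both Maclaurin series and multiply, keeping only the needed powers.
So c_3 = g′′′(0)/3! = 23/8.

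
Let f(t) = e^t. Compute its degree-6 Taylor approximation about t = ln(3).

f(ln(3)) = 3
f′(ln(3)) = 3
f′′(ln(3)) = 3
f′′′(ln(3)) = 3
f^(4)(ln(3)) = 3
f^(5)(ln(3)) = 3
f^(6)(ln(3)) = 3

(t - ln(3))^6/240 + (t - ln(3))^5/40 + (t - ln(3))^4/8 + (t - ln(3))^3/2 + 3*(t - ln(3))^2/2 + 3*(t - ln(3)) + 3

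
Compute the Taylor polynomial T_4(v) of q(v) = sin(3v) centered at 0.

Apply the Taylor formula c_k = f^(k)(a)/k!.
q(0) = 0
q′(0) = 3
q′′(0) = 0
q′′′(0) = -27
q^(4)(0) = 0

-9*v^3/2 + 3*v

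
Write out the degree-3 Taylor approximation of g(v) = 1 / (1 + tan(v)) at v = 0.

Expand as Σ (-1)^k u^k with u equal to the inner function's series.
g(0) = 1
g′(0) = -1
g′′(0) = 2
g′′′(0) = -8

-4*v^3/3 + v^2 - v + 1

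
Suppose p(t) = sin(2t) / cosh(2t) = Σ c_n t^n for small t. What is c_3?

-16/3

Divide the numerator series by the denominator series (power-series long division).
[t^0] = 0;  [t^1] = 2;  [t^2] = 0;  [t^3] = -16/3.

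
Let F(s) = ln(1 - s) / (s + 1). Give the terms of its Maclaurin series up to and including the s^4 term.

7*s^4/12 - 5*s^3/6 + s^2/2 - s

Expand 1/(denominator) as a geometric series and multiply by the numerator's series.
F(0) = 0
F′(0) = -1
F′′(0) = 1
F′′′(0) = -5
F^(4)(0) = 14
Dividing each by k! gives the coefficients c_0, ..., c_4.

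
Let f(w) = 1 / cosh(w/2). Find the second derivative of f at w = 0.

-1/4

Invert the denominator's series and multiply.
The coefficient of w^2 in the expansion is -1/8, so f′′(0) = 2! * (-1/8) = -1/4.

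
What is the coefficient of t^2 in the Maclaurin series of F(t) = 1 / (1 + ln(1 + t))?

3/2

Write 1/(1+u) = 1 - u + u^2 - u^3 + ... and substitute the series for u.
F(0) = 1
F′(0) = -1
F′′(0) = 3
So c_2 = F′′(0)/2! = 3/2.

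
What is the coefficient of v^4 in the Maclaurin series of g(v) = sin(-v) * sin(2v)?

5/3

Expand each factor separately, then convolve coefficients.
[v^0] = 0;  [v^1] = 0;  [v^2] = -2;  [v^3] = 0;  [v^4] = 5/3.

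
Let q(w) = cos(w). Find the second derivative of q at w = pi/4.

-sqrt(2)/2

Differentiate repeatedly and evaluate at the center.
The coefficient of (w - pi/4)^2 in the expansion is -sqrt(2)/4, so q′′(pi/4) = 2! * (-sqrt(2)/4) = -sqrt(2)/2.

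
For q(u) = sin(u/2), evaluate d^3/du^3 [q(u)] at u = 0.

-1/8

From the series, [u^3] q = -1/48; multiply by 3! = 6 to get -1/8.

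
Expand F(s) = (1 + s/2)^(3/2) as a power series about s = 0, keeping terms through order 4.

[s^0] = 1;  [s^1] = 3/4;  [s^2] = 3/32;  [s^3] = -1/128;  [s^4] = 3/2048.

3*s^4/2048 - s^3/128 + 3*s^2/32 + 3*s/4 + 1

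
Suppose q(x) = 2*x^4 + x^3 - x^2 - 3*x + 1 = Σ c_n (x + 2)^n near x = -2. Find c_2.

41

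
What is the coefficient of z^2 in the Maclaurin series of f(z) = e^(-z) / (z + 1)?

5/2

Expand 1/(denominator) as a geometric series and multiply by the numerator's series.
So c_2 = f′′(0)/2! = 5/2.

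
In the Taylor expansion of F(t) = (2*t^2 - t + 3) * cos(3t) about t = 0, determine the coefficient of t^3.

9/2

Multiply each power in the prefactor through the base expansion.
F(0) = 3
F′(0) = -1
F′′(0) = -23
F′′′(0) = 27
So c_3 = F′′′(0)/3! = 9/2.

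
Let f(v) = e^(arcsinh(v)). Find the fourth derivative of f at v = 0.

-3

Compose series: expand the inner function first, then feed it into the outer expansion.
The coefficient of v^4 in the expansion is -1/8, so f^(4)(0) = 4! * (-1/8) = -3.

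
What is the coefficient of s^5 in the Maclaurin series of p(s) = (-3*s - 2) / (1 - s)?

-5

Distribute the polynomial across the series and collect like powers.
p(0) = -2
p′(0) = -5
p′′(0) = -10
p′′′(0) = -30
p^(4)(0) = -120
p^(5)(0) = -600
So c_5 = p^(5)(0)/5! = -5.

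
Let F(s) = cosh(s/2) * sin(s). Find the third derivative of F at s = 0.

-1/4

Expand each factor separately, then convolve coefficients.
The coefficient of s^3 in the expansion is -1/24, so F′′′(0) = 3! * (-1/24) = -1/4.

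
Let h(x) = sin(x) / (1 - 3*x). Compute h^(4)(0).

636

Multiply the numerator's expansion by the denominator's geometric series.
From the series, [x^4] h = 53/2; multiply by 4! = 24 to get 636.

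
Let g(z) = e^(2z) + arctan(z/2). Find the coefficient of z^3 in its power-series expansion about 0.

Combine the two series term by term.

31/24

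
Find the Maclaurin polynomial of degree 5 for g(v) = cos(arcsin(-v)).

Let u equal the inner series; expand the outer function in u and truncate.
g(0) = 1
g′(0) = 0
g′′(0) = -1
g′′′(0) = 0
g^(4)(0) = -3
g^(5)(0) = 0

-v^4/8 - v^2/2 + 1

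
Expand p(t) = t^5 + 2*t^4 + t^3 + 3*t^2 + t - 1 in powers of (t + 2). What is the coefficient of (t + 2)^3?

p(-2) = 1
p′(-2) = 17
p′′(-2) = -70
p′′′(-2) = 150
So c_3 = p′′′(-2)/3! = 25.

25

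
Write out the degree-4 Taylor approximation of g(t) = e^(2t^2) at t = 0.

g(0) = 1
g′(0) = 0
g′′(0) = 4
g′′′(0) = 0
g^(4)(0) = 48

2*t^4 + 2*t^2 + 1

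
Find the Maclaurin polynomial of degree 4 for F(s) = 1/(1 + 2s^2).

F(0) = 1
F′(0) = 0
F′′(0) = -4
F′′′(0) = 0
F^(4)(0) = 96
The Taylor polynomial is Σ F^(k)(0)/k! · s^k.

4*s^4 - 2*s^2 + 1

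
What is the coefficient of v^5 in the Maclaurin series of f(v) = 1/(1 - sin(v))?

Compose series: expand the inner function first, then feed it into the outer expansion.
f(0) = 1
f′(0) = 1
f′′(0) = 2
f′′′(0) = 5
f^(4)(0) = 16
f^(5)(0) = 61
So c_5 = f^(5)(0)/5! = 61/120.

61/120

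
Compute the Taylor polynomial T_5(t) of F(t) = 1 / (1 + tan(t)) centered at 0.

-32*t^5/15 + 5*t^4/3 - 4*t^3/3 + t^2 - t + 1

Write 1/(1+u) = 1 - u + u^2 - u^3 + ... and substitute the series for u.
[t^0] = 1;  [t^1] = -1;  [t^2] = 1;  [t^3] = -4/3;  [t^4] = 5/3;  [t^5] = -32/15.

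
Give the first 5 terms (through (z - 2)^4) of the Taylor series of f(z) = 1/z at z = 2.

[(z - 2)^0] = 1/2;  [(z - 2)^1] = -1/4;  [(z - 2)^2] = 1/8;  [(z - 2)^3] = -1/16;  [(z - 2)^4] = 1/32.

(z - 2)^4/32 - (z - 2)^3/16 + (z - 2)^2/8 - (z - 2)/4 + 1/2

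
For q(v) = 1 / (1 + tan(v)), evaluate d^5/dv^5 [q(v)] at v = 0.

Use the geometric series for the reciprocal, then substitute.
The coefficient of v^5 in the expansion is -32/15, so q^(5)(0) = 5! * (-32/15) = -256.

-256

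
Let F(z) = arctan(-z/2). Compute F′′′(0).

1/4

From the series, [z^3] F = 1/24; multiply by 3! = 6 to get 1/4.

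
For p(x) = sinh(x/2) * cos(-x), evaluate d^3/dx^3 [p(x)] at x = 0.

-11/8

Take the Cauchy product of the two expansions.
The coefficient of x^3 in the expansion is -11/48, so p′′′(0) = 3! * (-11/48) = -11/8.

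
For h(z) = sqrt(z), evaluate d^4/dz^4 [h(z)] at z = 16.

-15/262144

From the series, [(z - 16)^4] h = -5/2097152; multiply by 4! = 24 to get -15/262144.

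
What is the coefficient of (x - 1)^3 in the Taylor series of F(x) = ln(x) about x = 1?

1/3

Differentiate repeatedly and evaluate at the center.
F(1) = 0
F′(1) = 1
F′′(1) = -1
F′′′(1) = 2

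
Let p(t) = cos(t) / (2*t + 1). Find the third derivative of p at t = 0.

-42

Multiply the numerator's expansion by the denominator's geometric series.
The coefficient of t^3 in the expansion is -7, so p′′′(0) = 3! * (-7) = -42.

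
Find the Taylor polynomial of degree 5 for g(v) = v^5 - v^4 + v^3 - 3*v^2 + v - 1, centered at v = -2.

Compute the successive derivatives at the expansion point and divide by k!.
g(-2) = -71
g′(-2) = 137
g′′(-2) = -226
g′′′(-2) = 294
g^(4)(-2) = -264
g^(5)(-2) = 120

(v + 2)^5 - 11*(v + 2)^4 + 49*(v + 2)^3 - 113*(v + 2)^2 + 137*(v + 2) - 71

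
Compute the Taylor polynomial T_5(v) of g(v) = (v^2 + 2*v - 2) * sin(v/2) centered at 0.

-41*v^5/1920 - v^4/24 + 13*v^3/24 + v^2 - v

Multiply each power in the prefactor through the base expansion.
g(0) = 0
g′(0) = -1
g′′(0) = 2
g′′′(0) = 13/4
g^(4)(0) = -1
g^(5)(0) = -41/16
The Taylor polynomial is Σ g^(k)(0)/k! · v^k.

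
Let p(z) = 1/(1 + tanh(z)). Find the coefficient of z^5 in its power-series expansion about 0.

Compose series: expand the inner function first, then feed it into the outer expansion.
p(0) = 1
p′(0) = -1
p′′(0) = 2
p′′′(0) = -4
p^(4)(0) = 8
p^(5)(0) = -16

-2/15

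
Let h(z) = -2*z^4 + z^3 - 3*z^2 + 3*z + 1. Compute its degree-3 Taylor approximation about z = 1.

-7*(z - 1)^3 - 12*(z - 1)^2 - 8*(z - 1)

Differentiate repeatedly and evaluate at the center.
h(1) = 0
h′(1) = -8
h′′(1) = -24
h′′′(1) = -42
Dividing each by k! gives the coefficients c_0, ..., c_3.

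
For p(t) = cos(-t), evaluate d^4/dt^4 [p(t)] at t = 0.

Use the known series and substitute for the argument.
The coefficient of t^4 in the expansion is 1/24, so p^(4)(0) = 4! * (1/24) = 1.

1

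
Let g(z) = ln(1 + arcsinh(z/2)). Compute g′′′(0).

Plug the Maclaurin series of the inner function into that of the outer and collect terms.
From the series, [z^3] g = 1/48; multiply by 3! = 6 to get 1/8.

1/8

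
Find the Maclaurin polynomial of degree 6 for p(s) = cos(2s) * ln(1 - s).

Write out both Maclaurin series and multiply, keeping only the needed powers.
p(0) = 0
p′(0) = -1
p′′(0) = -1
p′′′(0) = 10
p^(4)(0) = 18
p^(5)(0) = -24
p^(6)(0) = 0
Dividing each by k! gives the coefficients c_0, ..., c_6.

-s^5/5 + 3*s^4/4 + 5*s^3/3 - s^2/2 - s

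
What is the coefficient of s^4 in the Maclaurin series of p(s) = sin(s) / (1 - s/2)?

Multiply the two series term by term and collect like powers.
p(0) = 0
p′(0) = 1
p′′(0) = 1
p′′′(0) = 1/2
p^(4)(0) = 1
So c_4 = p^(4)(0)/4! = 1/24.

1/24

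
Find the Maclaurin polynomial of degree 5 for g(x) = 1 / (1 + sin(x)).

Expand as Σ (-1)^k u^k with u equal to the inner function's series.
g(0) = 1
g′(0) = -1
g′′(0) = 2
g′′′(0) = -5
g^(4)(0) = 16
g^(5)(0) = -61
The Taylor polynomial is Σ g^(k)(0)/k! · x^k.

-61*x^5/120 + 2*x^4/3 - 5*x^3/6 + x^2 - x + 1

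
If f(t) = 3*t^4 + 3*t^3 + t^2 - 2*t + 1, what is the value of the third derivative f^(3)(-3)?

-198

Compute the successive derivatives at the expansion point and divide by k!.
The coefficient of (t + 3)^3 in the expansion is -33, so f′′′(-3) = 3! * (-33) = -198.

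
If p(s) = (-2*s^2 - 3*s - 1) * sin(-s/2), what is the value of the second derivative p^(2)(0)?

Distribute the polynomial across the series and collect like powers.
From the series, [s^2] p = 3/2; multiply by 2! = 2 to get 3.

3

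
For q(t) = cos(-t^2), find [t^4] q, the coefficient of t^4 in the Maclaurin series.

-1/2

q(0) = 1
q′(0) = 0
q′′(0) = 0
q′′′(0) = 0
q^(4)(0) = -12
So c_4 = q^(4)(0)/4! = -1/2.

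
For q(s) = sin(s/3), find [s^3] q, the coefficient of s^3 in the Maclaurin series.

-1/162

q(0) = 0
q′(0) = 1/3
q′′(0) = 0
q′′′(0) = -1/27
So c_3 = q′′′(0)/3! = -1/162.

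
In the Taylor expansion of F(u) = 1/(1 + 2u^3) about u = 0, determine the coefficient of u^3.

-2

Differentiate repeatedly and evaluate at the center.
[u^0] = 1;  [u^1] = 0;  [u^2] = 0;  [u^3] = -2.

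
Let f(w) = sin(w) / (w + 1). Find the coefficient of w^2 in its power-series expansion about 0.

Use 1/(1 - r) = Σ r^k on the denominator, then take the Cauchy product.
f(0) = 0
f′(0) = 1
f′′(0) = -2
So c_2 = f′′(0)/2! = -1.

-1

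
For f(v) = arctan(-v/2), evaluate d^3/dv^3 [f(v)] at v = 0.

The coefficient of v^3 in the expansion is 1/24, so f′′′(0) = 3! * (1/24) = 1/4.

1/4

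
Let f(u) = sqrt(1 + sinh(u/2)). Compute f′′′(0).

7/64

Substitute the inner expansion into the outer series and collect powers.
The coefficient of u^3 in the expansion is 7/384, so f′′′(0) = 3! * (7/384) = 7/64.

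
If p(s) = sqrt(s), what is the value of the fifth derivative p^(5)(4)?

105/16384

From the series, [(s - 4)^5] p = 7/131072; multiply by 5! = 120 to get 105/16384.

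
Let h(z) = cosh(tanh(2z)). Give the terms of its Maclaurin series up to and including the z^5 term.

Compose series: expand the inner function first, then feed it into the outer expansion.
h(0) = 1
h′(0) = 0
h′′(0) = 4
h′′′(0) = 0
h^(4)(0) = -112
h^(5)(0) = 0

-14*z^4/3 + 2*z^2 + 1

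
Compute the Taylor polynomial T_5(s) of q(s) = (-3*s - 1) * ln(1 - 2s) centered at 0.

Distribute the polynomial across the series and collect like powers.
q(0) = 0
q′(0) = 2
q′′(0) = 16
q′′′(0) = 52
q^(4)(0) = 288
q^(5)(0) = 2208

92*s^5/5 + 12*s^4 + 26*s^3/3 + 8*s^2 + 2*s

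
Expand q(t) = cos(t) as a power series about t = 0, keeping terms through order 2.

1 - t^2/2

Differentiate repeatedly and evaluate at the center.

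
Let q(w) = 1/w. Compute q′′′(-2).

Use the known series and substitute for the argument.
The coefficient of (w + 2)^3 in the expansion is -1/16, so q′′′(-2) = 3! * (-1/16) = -3/8.

-3/8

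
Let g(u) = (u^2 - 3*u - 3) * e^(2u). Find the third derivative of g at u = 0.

Shift and add copies of the series according to the polynomial's terms.
The coefficient of u^3 in the expansion is -8, so g′′′(0) = 3! * (-8) = -48.

-48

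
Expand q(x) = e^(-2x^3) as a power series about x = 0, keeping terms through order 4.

Apply the Taylor formula c_k = f^(k)(a)/k!.

1 - 2*x^3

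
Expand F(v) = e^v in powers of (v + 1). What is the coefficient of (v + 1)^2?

e^(-1)/2

Differentiate repeatedly and evaluate at the center.
F(-1) = e^(-1)
F′(-1) = e^(-1)
F′′(-1) = e^(-1)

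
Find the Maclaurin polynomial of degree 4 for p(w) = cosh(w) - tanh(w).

Expand each term separately and add.
p(0) = 1
p′(0) = -1
p′′(0) = 1
p′′′(0) = 2
p^(4)(0) = 1
The Taylor polynomial is Σ p^(k)(0)/k! · w^k.

w^4/24 + w^3/3 + w^2/2 - w + 1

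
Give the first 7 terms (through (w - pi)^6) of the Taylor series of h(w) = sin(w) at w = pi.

-(w - pi)^5/120 + (w - pi)^3/6 - (w - pi)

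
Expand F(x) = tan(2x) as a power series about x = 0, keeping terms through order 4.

8*x^3/3 + 2*x

F(0) = 0
F′(0) = 2
F′′(0) = 0
F′′′(0) = 16
F^(4)(0) = 0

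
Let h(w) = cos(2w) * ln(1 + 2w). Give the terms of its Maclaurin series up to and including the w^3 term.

Multiply the two series term by term and collect like powers.
h(0) = 0
h′(0) = 2
h′′(0) = -4
h′′′(0) = -8

-4*w^3/3 - 2*w^2 + 2*w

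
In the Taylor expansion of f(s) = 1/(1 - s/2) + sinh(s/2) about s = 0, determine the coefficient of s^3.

7/48

Expand each term separately and add.
f(0) = 1
f′(0) = 1
f′′(0) = 1/2
f′′′(0) = 7/8
The Taylor polynomial is Σ f^(k)(0)/k! · s^k.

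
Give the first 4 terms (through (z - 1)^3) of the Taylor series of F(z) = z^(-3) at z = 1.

-10*(z - 1)^3 + 6*(z - 1)^2 - 3*(z - 1) + 1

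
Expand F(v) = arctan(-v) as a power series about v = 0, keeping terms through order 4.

F(0) = 0
F′(0) = -1
F′′(0) = 0
F′′′(0) = 2
F^(4)(0) = 0
The Taylor polynomial is Σ F^(k)(0)/k! · v^k.

v^3/3 - v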